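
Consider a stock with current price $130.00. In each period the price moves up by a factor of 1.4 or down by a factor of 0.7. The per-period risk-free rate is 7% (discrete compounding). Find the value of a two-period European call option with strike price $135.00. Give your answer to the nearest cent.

Risk-neutral probability p = (1 + 0.07 − 0.7)/(1.4 − 0.7) = 0.3700/0.7000 = 0.5286
Terminal stock prices: S_uu = 254.8, S_ud = 127.4, S_dd = 63.7
Terminal payoffs (S − K): max(119.8, 0) = 119.8, max(-7.6, 0) = 0, max(-71.3, 0) = 0
Node u (S = 182): V_u = 1/1.07·[0.5286·119.8000 + 0.4714·0.0000] = 59.1802
Node d (S = 91): V_d = 1/1.07·[0.5286·0.0000 + 0.4714·0.0000] = 0.0000
Node 0 (S = 130): V_0 = 1/1.07·[0.5286·59.1802 + 0.4714·0.0000] = 29.2346

$29.23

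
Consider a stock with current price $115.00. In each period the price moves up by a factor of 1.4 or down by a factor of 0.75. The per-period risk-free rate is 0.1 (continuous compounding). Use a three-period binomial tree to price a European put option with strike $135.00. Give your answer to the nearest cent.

Risk-neutral probability p = (e^0.1 − 0.75)/(1.4 − 0.75) = 0.3552/0.6500 = 0.5464
Terminal stock prices: S_uuu = 315.6, S_uud = 169, S_udd = 90.56, S_ddd = 48.52
Terminal payoffs (K − S): max(-180.6, 0) = 0, max(-34.05, 0) = 0, max(44.44, 0) = 44.44, max(86.48, 0) = 86.48
Node uu (S = 225.4): V_uu = e^(−0.1)·[0.5464·0.0000 + 0.4536·0.0000] = 0.0000
Node ud (S = 120.8): V_ud = e^(−0.1)·[0.5464·0.0000 + 0.4536·44.4375] = 18.2380
Node dd (S = 64.69): V_dd = e^(−0.1)·[0.5464·44.4375 + 0.4536·86.4844] = 57.4656
Node u (S = 161): V_u = e^(−0.1)·[0.5464·0.0000 + 0.4536·18.2380] = 7.4852
Node d (S = 86.25): V_d = e^(−0.1)·[0.5464·18.2380 + 0.4536·57.4656] = 32.6022
Node 0 (S = 115): V_0 = e^(−0.1)·[0.5464·7.4852 + 0.4536·32.6022] = 17.0814

$17.08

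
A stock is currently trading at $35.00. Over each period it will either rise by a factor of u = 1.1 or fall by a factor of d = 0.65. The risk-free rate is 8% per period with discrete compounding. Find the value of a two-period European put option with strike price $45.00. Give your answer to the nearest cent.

$3.58

Risk-neutral probability p = (1 + 0.08 − 0.65)/(1.1 − 0.65) = 0.4300/0.4500 = 0.9556
Terminal stock prices: S_uu = 42.35, S_ud = 25.03, S_dd = 14.79
Terminal payoffs (K − S): max(2.65, 0) = 2.65, max(19.97, 0) = 19.97, max(30.21, 0) = 30.21
Node u (S = 38.5): V_u = 1/1.08·[0.9556·2.6500 + 0.0444·19.9750] = 3.1667
Node d (S = 22.75): V_d = 1/1.08·[0.9556·19.9750 + 0.0444·30.2125] = 18.9167
Node 0 (S = 35): V_0 = 1/1.08·[0.9556·3.1667 + 0.0444·18.9167] = 3.5802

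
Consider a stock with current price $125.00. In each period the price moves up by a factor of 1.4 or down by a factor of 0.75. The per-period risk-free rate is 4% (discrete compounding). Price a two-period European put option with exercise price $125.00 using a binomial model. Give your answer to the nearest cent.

$15.51

Risk-neutral probability p = (1 + 0.04 − 0.75)/(1.4 − 0.75) = 0.2900/0.6500 = 0.4462
Terminal stock prices: S_uu = 245, S_ud = 131.2, S_dd = 70.31
Terminal payoffs (K − S): max(-120, 0) = 0, max(-6.25, 0) = 0, max(54.69, 0) = 54.69
Node u (S = 175): V_u = 1/1.04·[0.4462·0.0000 + 0.5538·0.0000] = 0.0000
Node d (S = 93.75): V_d = 1/1.04·[0.4462·0.0000 + 0.5538·54.6875] = 29.1235
Node 0 (S = 125): V_0 = 1/1.04·[0.4462·0.0000 + 0.5538·29.1235] = 15.5096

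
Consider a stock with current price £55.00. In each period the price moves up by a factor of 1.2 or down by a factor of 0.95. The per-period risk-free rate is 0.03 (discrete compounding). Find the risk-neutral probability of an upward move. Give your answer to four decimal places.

p = 0.3200

Risk-neutral probability p = (1 + 0.03 − 0.95)/(1.2 − 0.95) = 0.0800/0.2500 = 0.3200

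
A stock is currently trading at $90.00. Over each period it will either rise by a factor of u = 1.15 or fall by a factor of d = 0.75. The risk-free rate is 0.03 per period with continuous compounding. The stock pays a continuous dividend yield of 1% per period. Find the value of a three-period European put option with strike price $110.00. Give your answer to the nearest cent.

Per-period risk-free factor R = e^0.03 = 1.0305; dividend-adjusted growth = e^(0.03−0.01) = 1.0202.
Risk-neutral probability p = (1.0202 − 0.75)/(1.15 − 0.75) = 0.2702/0.4000 = 0.6755
Terminal stock prices: S_uuu = 136.9, S_uud = 89.27, S_udd = 58.22, S_ddd = 37.97
Terminal payoffs (K − S): max(-26.88, 0) = 0, max(20.73, 0) = 20.73, max(51.78, 0) = 51.78, max(72.03, 0) = 72.03
Node uu (S = 119): V_uu = e^(−0.03)·[0.6755·0.0000 + 0.3245·20.7313] = 6.5284
Node ud (S = 77.62): V_ud = e^(−0.03)·[0.6755·20.7313 + 0.3245·51.7813] = 29.8964
Node dd (S = 50.62): V_dd = e^(−0.03)·[0.6755·51.7813 + 0.3245·72.0312] = 56.6277
Node u (S = 103.5): V_u = e^(−0.03)·[0.6755·6.5284 + 0.3245·29.8964] = 13.6942
Node d (S = 67.5): V_d = e^(−0.03)·[0.6755·29.8964 + 0.3245·56.6277] = 37.4307
Node 0 (S = 90): V_0 = e^(−0.03)·[0.6755·13.6942 + 0.3245·37.4307] = 20.7642

$20.76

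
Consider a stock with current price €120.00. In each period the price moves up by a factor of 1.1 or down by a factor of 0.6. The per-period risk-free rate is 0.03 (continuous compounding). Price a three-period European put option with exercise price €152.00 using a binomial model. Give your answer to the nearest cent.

€23.42

Risk-neutral probability p = (e^0.03 − 0.6)/(1.1 − 0.6) = 0.4305/0.5000 = 0.8609
Terminal stock prices: S_uuu = 159.7, S_uud = 87.12, S_udd = 47.52, S_ddd = 25.92
Terminal payoffs (K − S): max(-7.72, 0) = 0, max(64.88, 0) = 64.88, max(104.5, 0) = 104.5, max(126.1, 0) = 126.1
Node uu (S = 145.2): V_uu = e^(−0.03)·[0.8609·0.0000 + 0.1391·64.8800] = 8.7575
Node ud (S = 79.2): V_ud = e^(−0.03)·[0.8609·64.8800 + 0.1391·104.4800] = 68.3077
Node dd (S = 43.2): V_dd = e^(−0.03)·[0.8609·104.4800 + 0.1391·126.0800] = 104.3077
Node u (S = 132): V_u = e^(−0.03)·[0.8609·8.7575 + 0.1391·68.3077] = 16.5368
Node d (S = 72): V_d = e^(−0.03)·[0.8609·68.3077 + 0.1391·104.3077] = 71.1482
Node 0 (S = 120): V_0 = e^(−0.03)·[0.8609·16.5368 + 0.1391·71.1482] = 23.4195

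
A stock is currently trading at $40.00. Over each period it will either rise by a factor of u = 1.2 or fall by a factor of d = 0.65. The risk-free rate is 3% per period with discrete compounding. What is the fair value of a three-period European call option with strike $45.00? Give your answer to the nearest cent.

$7.28

Risk-neutral probability p = (1 + 0.03 − 0.65)/(1.2 − 0.65) = 0.3800/0.5500 = 0.6909
Terminal stock prices: S_uuu = 69.12, S_uud = 37.44, S_udd = 20.28, S_ddd = 10.98
Terminal payoffs (S − K): max(24.12, 0) = 24.12, max(-7.56, 0) = 0, max(-24.72, 0) = 0, max(-34.02, 0) = 0
Node uu (S = 57.6): V_uu = 1/1.03·[0.6909·24.1200 + 0.3091·0.0000] = 16.1793
Node ud (S = 31.2): V_ud = 1/1.03·[0.6909·0.0000 + 0.3091·0.0000] = 0.0000
Node dd (S = 16.9): V_dd = 1/1.03·[0.6909·0.0000 + 0.3091·0.0000] = 0.0000
Node u (S = 48): V_u = 1/1.03·[0.6909·16.1793 + 0.3091·0.0000] = 10.8529
Node d (S = 26): V_d = 1/1.03·[0.6909·0.0000 + 0.3091·0.0000] = 0.0000
Node 0 (S = 40): V_0 = 1/1.03·[0.6909·10.8529 + 0.3091·0.0000] = 7.2799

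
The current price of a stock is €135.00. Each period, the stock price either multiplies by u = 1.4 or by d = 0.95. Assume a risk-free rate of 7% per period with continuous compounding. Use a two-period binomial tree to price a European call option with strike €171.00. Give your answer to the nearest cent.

Risk-neutral probability p = (e^0.07 − 0.95)/(1.4 − 0.95) = 0.1225/0.4500 = 0.2722
Terminal stock prices: S_uu = 264.6, S_ud = 179.5, S_dd = 121.8
Terminal payoffs (S − K): max(93.6, 0) = 93.6, max(8.55, 0) = 8.55, max(-49.16, 0) = 0
Node u (S = 189): V_u = e^(−0.07)·[0.2722·93.6000 + 0.7278·8.5500] = 29.5607
Node d (S = 128.2): V_d = e^(−0.07)·[0.2722·8.5500 + 0.7278·0.0000] = 2.1703
Node 0 (S = 135): V_0 = e^(−0.07)·[0.2722·29.5607 + 0.7278·2.1703] = 8.9762

€8.98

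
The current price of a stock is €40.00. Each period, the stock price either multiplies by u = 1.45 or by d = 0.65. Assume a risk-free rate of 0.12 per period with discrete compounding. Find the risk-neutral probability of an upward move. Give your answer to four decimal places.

Risk-neutral probability p = (1 + 0.12 − 0.65)/(1.45 − 0.65) = 0.4700/0.8000 = 0.5875

p = 0.5875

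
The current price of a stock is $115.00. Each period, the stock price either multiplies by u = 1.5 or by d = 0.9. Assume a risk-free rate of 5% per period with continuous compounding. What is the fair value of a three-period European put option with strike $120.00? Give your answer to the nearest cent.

Risk-neutral probability p = (e^0.05 − 0.9)/(1.5 − 0.9) = 0.1513/0.6000 = 0.2521
Terminal stock prices: S_uuu = 388.1, S_uud = 232.9, S_udd = 139.7, S_ddd = 83.84
Terminal payoffs (K − S): max(-268.1, 0) = 0, max(-112.9, 0) = 0, max(-19.73, 0) = 0, max(36.16, 0) = 36.16
Node uu (S = 258.8): V_uu = e^(−0.05)·[0.2521·0.0000 + 0.7479·0.0000] = 0.0000
Node ud (S = 155.2): V_ud = e^(−0.05)·[0.2521·0.0000 + 0.7479·0.0000] = 0.0000
Node dd (S = 93.15): V_dd = e^(−0.05)·[0.2521·0.0000 + 0.7479·36.1650] = 25.7280
Node u (S = 172.5): V_u = e^(−0.05)·[0.2521·0.0000 + 0.7479·0.0000] = 0.0000
Node d (S = 103.5): V_d = e^(−0.05)·[0.2521·0.0000 + 0.7479·25.7280] = 18.3031
Node 0 (S = 115): V_0 = e^(−0.05)·[0.2521·0.0000 + 0.7479·18.3031] = 13.0210

$13.02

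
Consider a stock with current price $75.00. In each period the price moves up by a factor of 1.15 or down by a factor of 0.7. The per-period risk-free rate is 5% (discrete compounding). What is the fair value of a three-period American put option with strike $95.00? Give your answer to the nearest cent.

$20.00

Risk-neutral probability p = (1 + 0.05 − 0.7)/(1.15 − 0.7) = 0.3500/0.4500 = 0.7778
Terminal stock prices: S_uuu = 114.1, S_uud = 69.43, S_udd = 42.26, S_ddd = 25.72
Terminal payoffs (K − S): max(-19.07, 0) = 0, max(25.57, 0) = 25.57, max(52.74, 0) = 52.74, max(69.28, 0) = 69.28
Node uu (S = 99.19): continuation = 1/1.05·[0.7778·0.0000 + 0.2222·25.5688] = 5.4114; exercise value = 0.0000 ≤ continuation, so V_uu = 5.4114
Node ud (S = 60.37): continuation = 1/1.05·[0.7778·25.5688 + 0.2222·52.7375] = 30.1012; exercise value = 34.6250 > continuation, so V_ud = 34.6250 (exercise)
Node dd (S = 36.75): continuation = 1/1.05·[0.7778·52.7375 + 0.2222·69.2750] = 53.7262; exercise value = 58.2500 > continuation, so V_dd = 58.2500 (exercise)
Node u (S = 86.25): continuation = 1/1.05·[0.7778·5.4114 + 0.2222·34.6250] = 11.3365; exercise value = 8.7500 ≤ continuation, so V_u = 11.3365
Node d (S = 52.5): continuation = 1/1.05·[0.7778·34.6250 + 0.2222·58.2500] = 37.9762; exercise value = 42.5000 > continuation, so V_d = 42.5000 (exercise)
Node 0 (S = 75): continuation = 1/1.05·[0.7778·11.3365 + 0.2222·42.5000] = 17.3921; exercise value = 20.0000 > continuation, so V_0 = 20.0000 (exercise)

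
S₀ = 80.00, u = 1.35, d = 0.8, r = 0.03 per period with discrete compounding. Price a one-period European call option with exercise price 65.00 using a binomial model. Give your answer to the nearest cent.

17.46

Risk-neutral probability p = (1 + 0.03 − 0.8)/(1.35 − 0.8) = 0.2300/0.5500 = 0.4182
Terminal stock prices: S_u = 108, S_d = 64
Terminal payoffs (S − K): max(43, 0) = 43, max(-1, 0) = 0
Node 0 (S = 80): V_0 = 1/1.03·[0.4182·43.0000 + 0.5818·0.0000] = 17.4581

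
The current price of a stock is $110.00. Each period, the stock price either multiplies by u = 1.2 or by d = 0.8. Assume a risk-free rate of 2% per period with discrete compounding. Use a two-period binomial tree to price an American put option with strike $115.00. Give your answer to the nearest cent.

Risk-neutral probability p = (1 + 0.02 − 0.8)/(1.2 − 0.8) = 0.2200/0.4000 = 0.5500
Terminal stock prices: S_uu = 158.4, S_ud = 105.6, S_dd = 70.4
Terminal payoffs (K − S): max(-43.4, 0) = 0, max(9.4, 0) = 9.4, max(44.6, 0) = 44.6
Node u (S = 132): continuation = 1/1.02·[0.5500·0.0000 + 0.4500·9.4000] = 4.1471; exercise value = 0.0000 ≤ continuation, so V_u = 4.1471
Node d (S = 88): continuation = 1/1.02·[0.5500·9.4000 + 0.4500·44.6000] = 24.7451; exercise value = 27.0000 > continuation, so V_d = 27.0000 (exercise)
Node 0 (S = 110): continuation = 1/1.02·[0.5500·4.1471 + 0.4500·27.0000] = 14.1479; exercise value = 5.0000 ≤ continuation, so V_0 = 14.1479

$14.15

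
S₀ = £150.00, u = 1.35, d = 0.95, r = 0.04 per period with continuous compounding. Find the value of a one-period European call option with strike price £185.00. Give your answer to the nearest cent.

Risk-neutral probability p = (e^0.04 − 0.95)/(1.35 − 0.95) = 0.0908/0.4000 = 0.2270
Terminal stock prices: S_u = 202.5, S_d = 142.5
Terminal payoffs (S − K): max(17.5, 0) = 17.5, max(-42.5, 0) = 0
Node 0 (S = 150): V_0 = e^(−0.04)·[0.2270·17.5000 + 0.7730·0.0000] = 3.8172

£3.82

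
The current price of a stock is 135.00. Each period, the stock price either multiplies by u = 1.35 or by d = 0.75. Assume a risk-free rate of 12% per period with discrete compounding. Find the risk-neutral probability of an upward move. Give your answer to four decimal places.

p = 0.6167

Risk-neutral probability p = (1 + 0.12 − 0.75)/(1.35 − 0.75) = 0.3700/0.6000 = 0.6167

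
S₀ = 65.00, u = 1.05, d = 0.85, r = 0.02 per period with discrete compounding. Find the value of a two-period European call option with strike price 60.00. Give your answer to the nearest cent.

8.10

Risk-neutral probability p = (1 + 0.02 − 0.85)/(1.05 − 0.85) = 0.1700/0.2000 = 0.8500
Terminal stock prices: S_uu = 71.66, S_ud = 58.01, S_dd = 46.96
Terminal payoffs (S − K): max(11.66, 0) = 11.66, max(-1.988, 0) = 0, max(-13.04, 0) = 0
Node u (S = 68.25): V_u = 1/1.02·[0.8500·11.6625 + 0.1500·0.0000] = 9.7188
Node d (S = 55.25): V_d = 1/1.02·[0.8500·0.0000 + 0.1500·0.0000] = 0.0000
Node 0 (S = 65): V_0 = 1/1.02·[0.8500·9.7188 + 0.1500·0.0000] = 8.0990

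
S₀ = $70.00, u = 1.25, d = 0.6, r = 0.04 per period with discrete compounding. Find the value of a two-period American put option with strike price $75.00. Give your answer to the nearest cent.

$14.80

Risk-neutral probability p = (1 + 0.04 − 0.6)/(1.25 − 0.6) = 0.4400/0.6500 = 0.6769
Terminal stock prices: S_uu = 109.4, S_ud = 52.5, S_dd = 25.2
Terminal payoffs (K − S): max(-34.38, 0) = 0, max(22.5, 0) = 22.5, max(49.8, 0) = 49.8
Node u (S = 87.5): continuation = 1/1.04·[0.6769·0.0000 + 0.3231·22.5000] = 6.9896; exercise value = 0.0000 ≤ continuation, so V_u = 6.9896
Node d (S = 42): continuation = 1/1.04·[0.6769·22.5000 + 0.3231·49.8000] = 30.1154; exercise value = 33.0000 > continuation, so V_d = 33.0000 (exercise)
Node 0 (S = 70): continuation = 1/1.04·[0.6769·6.9896 + 0.3231·33.0000] = 14.8010; exercise value = 5.0000 ≤ continuation, so V_0 = 14.8010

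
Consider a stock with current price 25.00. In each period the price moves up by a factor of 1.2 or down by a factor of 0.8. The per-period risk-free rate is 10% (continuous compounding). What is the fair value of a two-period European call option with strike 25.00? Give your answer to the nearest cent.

5.24

Risk-neutral probability p = (e^0.1 − 0.8)/(1.2 − 0.8) = 0.3052/0.4000 = 0.7629
Terminal stock prices: S_uu = 36, S_ud = 24, S_dd = 16
Terminal payoffs (S − K): max(11, 0) = 11, max(-1, 0) = 0, max(-9, 0) = 0
Node u (S = 30): V_u = e^(−0.1)·[0.7629·11.0000 + 0.2371·0.0000] = 7.5936
Node d (S = 20): V_d = e^(−0.1)·[0.7629·0.0000 + 0.2371·0.0000] = 0.0000
Node 0 (S = 25): V_0 = e^(−0.1)·[0.7629·7.5936 + 0.2371·0.0000] = 5.2420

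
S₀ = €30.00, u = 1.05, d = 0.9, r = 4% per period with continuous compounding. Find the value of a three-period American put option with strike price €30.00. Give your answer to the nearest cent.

Risk-neutral probability p = (e^0.04 − 0.9)/(1.05 − 0.9) = 0.1408/0.1500 = 0.9387
Terminal stock prices: S_uuu = 34.73, S_uud = 29.77, S_udd = 25.52, S_ddd = 21.87
Terminal payoffs (K − S): max(-4.729, 0) = 0, max(0.2325, 0) = 0.2325, max(4.485, 0) = 4.485, max(8.13, 0) = 8.13
Node uu (S = 33.08): continuation = e^(−0.04)·[0.9387·0.0000 + 0.0613·0.2325] = 0.0137; exercise value = 0.0000 ≤ continuation, so V_uu = 0.0137
Node ud (S = 28.35): continuation = e^(−0.04)·[0.9387·0.2325 + 0.0613·4.4850] = 0.4737; exercise value = 1.6500 > continuation, so V_ud = 1.6500 (exercise)
Node dd (S = 24.3): continuation = e^(−0.04)·[0.9387·4.4850 + 0.0613·8.1300] = 4.5237; exercise value = 5.7000 > continuation, so V_dd = 5.7000 (exercise)
Node u (S = 31.5): continuation = e^(−0.04)·[0.9387·0.0137 + 0.0613·1.6500] = 0.1095; exercise value = 0.0000 ≤ continuation, so V_u = 0.1095
Node d (S = 27): continuation = e^(−0.04)·[0.9387·1.6500 + 0.0613·5.7000] = 1.8237; exercise value = 3.0000 > continuation, so V_d = 3.0000 (exercise)
Node 0 (S = 30): continuation = e^(−0.04)·[0.9387·0.1095 + 0.0613·3.0000] = 0.2753; exercise value = 0.0000 ≤ continuation, so V_0 = 0.2753

€0.28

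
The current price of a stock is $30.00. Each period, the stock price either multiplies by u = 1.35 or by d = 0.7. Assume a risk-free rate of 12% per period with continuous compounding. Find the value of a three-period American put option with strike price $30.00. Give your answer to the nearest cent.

$3.28

Risk-neutral probability p = (e^0.12 − 0.7)/(1.35 − 0.7) = 0.4275/0.6500 = 0.6577
Terminal stock prices: S_uuu = 73.81, S_uud = 38.27, S_udd = 19.84, S_ddd = 10.29
Terminal payoffs (K − S): max(-43.81, 0) = 0, max(-8.273, 0) = 0, max(10.16, 0) = 10.16, max(19.71, 0) = 19.71
Node uu (S = 54.68): continuation = e^(−0.12)·[0.6577·0.0000 + 0.3423·0.0000] = 0.0000; exercise value = 0.0000 ≤ continuation, so V_uu = 0.0000
Node ud (S = 28.35): continuation = e^(−0.12)·[0.6577·0.0000 + 0.3423·10.1550] = 3.0831; exercise value = 1.6500 ≤ continuation, so V_ud = 3.0831
Node dd (S = 14.7): continuation = e^(−0.12)·[0.6577·10.1550 + 0.3423·19.7100] = 11.9076; exercise value = 15.3000 > continuation, so V_dd = 15.3000 (exercise)
Node u (S = 40.5): continuation = e^(−0.12)·[0.6577·0.0000 + 0.3423·3.0831] = 0.9360; exercise value = 0.0000 ≤ continuation, so V_u = 0.9360
Node d (S = 21): continuation = e^(−0.12)·[0.6577·3.0831 + 0.3423·15.3000] = 6.4436; exercise value = 9.0000 > continuation, so V_d = 9.0000 (exercise)
Node 0 (S = 30): continuation = e^(−0.12)·[0.6577·0.9360 + 0.3423·9.0000] = 3.2784; exercise value = 0.0000 ≤ continuation, so V_0 = 3.2784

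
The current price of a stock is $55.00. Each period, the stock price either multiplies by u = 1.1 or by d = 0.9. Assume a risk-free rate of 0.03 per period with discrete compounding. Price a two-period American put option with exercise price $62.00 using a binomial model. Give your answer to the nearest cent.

Risk-neutral probability p = (1 + 0.03 − 0.9)/(1.1 − 0.9) = 0.1300/0.2000 = 0.6500
Terminal stock prices: S_uu = 66.55, S_ud = 54.45, S_dd = 44.55
Terminal payoffs (K − S): max(-4.55, 0) = 0, max(7.55, 0) = 7.55, max(17.45, 0) = 17.45
Node u (S = 60.5): continuation = 1/1.03·[0.6500·0.0000 + 0.3500·7.5500] = 2.5655; exercise value = 1.5000 ≤ continuation, so V_u = 2.5655
Node d (S = 49.5): continuation = 1/1.03·[0.6500·7.5500 + 0.3500·17.4500] = 10.6942; exercise value = 12.5000 > continuation, so V_d = 12.5000 (exercise)
Node 0 (S = 55): continuation = 1/1.03·[0.6500·2.5655 + 0.3500·12.5000] = 5.8666; exercise value = 7.0000 > continuation, so V_0 = 7.0000 (exercise)

$7.00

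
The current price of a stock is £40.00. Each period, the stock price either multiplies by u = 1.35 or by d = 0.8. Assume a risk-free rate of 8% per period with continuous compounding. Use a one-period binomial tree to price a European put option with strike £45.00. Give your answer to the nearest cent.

Risk-neutral probability p = (e^0.08 − 0.8)/(1.35 − 0.8) = 0.2833/0.5500 = 0.5151
Terminal stock prices: S_u = 54, S_d = 32
Terminal payoffs (K − S): max(-9, 0) = 0, max(13, 0) = 13
Node 0 (S = 40): V_0 = e^(−0.08)·[0.5151·0.0000 + 0.4849·13.0000] = 5.8194

£5.82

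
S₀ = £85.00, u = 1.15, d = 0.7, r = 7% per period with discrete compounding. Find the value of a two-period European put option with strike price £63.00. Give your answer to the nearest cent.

Risk-neutral probability p = (1 + 0.07 − 0.7)/(1.15 − 0.7) = 0.3700/0.4500 = 0.8222
Terminal stock prices: S_uu = 112.4, S_ud = 68.42, S_dd = 41.65
Terminal payoffs (K − S): max(-49.41, 0) = 0, max(-5.425, 0) = 0, max(21.35, 0) = 21.35
Node u (S = 97.75): V_u = 1/1.07·[0.8222·0.0000 + 0.1778·0.0000] = 0.0000
Node d (S = 59.5): V_d = 1/1.07·[0.8222·0.0000 + 0.1778·21.3500] = 3.5472
Node 0 (S = 85): V_0 = 1/1.07·[0.8222·0.0000 + 0.1778·3.5472] = 0.5894

£0.59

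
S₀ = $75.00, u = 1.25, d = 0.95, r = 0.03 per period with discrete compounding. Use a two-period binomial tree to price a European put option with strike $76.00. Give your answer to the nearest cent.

Risk-neutral probability p = (1 + 0.03 − 0.95)/(1.25 − 0.95) = 0.0800/0.3000 = 0.2667
Terminal stock prices: S_uu = 117.2, S_ud = 89.06, S_dd = 67.69
Terminal payoffs (K − S): max(-41.19, 0) = 0, max(-13.06, 0) = 0, max(8.312, 0) = 8.312
Node u (S = 93.75): V_u = 1/1.03·[0.2667·0.0000 + 0.7333·0.0000] = 0.0000
Node d (S = 71.25): V_d = 1/1.03·[0.2667·0.0000 + 0.7333·8.3125] = 5.9183
Node 0 (S = 75): V_0 = 1/1.03·[0.2667·0.0000 + 0.7333·5.9183] = 4.2137

$4.21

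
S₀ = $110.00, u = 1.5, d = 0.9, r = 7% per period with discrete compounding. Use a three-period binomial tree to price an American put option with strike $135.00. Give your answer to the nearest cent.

Risk-neutral probability p = (1 + 0.07 − 0.9)/(1.5 − 0.9) = 0.1700/0.6000 = 0.2833
Terminal stock prices: S_uuu = 371.2, S_uud = 222.8, S_udd = 133.7, S_ddd = 80.19
Terminal payoffs (K − S): max(-236.2, 0) = 0, max(-87.75, 0) = 0, max(1.35, 0) = 1.35, max(54.81, 0) = 54.81
Node uu (S = 247.5): continuation = 1/1.07·[0.2833·0.0000 + 0.7167·0.0000] = 0.0000; exercise value = 0.0000 ≤ continuation, so V_uu = 0.0000
Node ud (S = 148.5): continuation = 1/1.07·[0.2833·0.0000 + 0.7167·1.3500] = 0.9042; exercise value = 0.0000 ≤ continuation, so V_ud = 0.9042
Node dd (S = 89.1): continuation = 1/1.07·[0.2833·1.3500 + 0.7167·54.8100] = 37.0682; exercise value = 45.9000 > continuation, so V_dd = 45.9000 (exercise)
Node u (S = 165): continuation = 1/1.07·[0.2833·0.0000 + 0.7167·0.9042] = 0.6056; exercise value = 0.0000 ≤ continuation, so V_u = 0.6056
Node d (S = 99): continuation = 1/1.07·[0.2833·0.9042 + 0.7167·45.9000] = 30.9824; exercise value = 36.0000 > continuation, so V_d = 36.0000 (exercise)
Node 0 (S = 110): continuation = 1/1.07·[0.2833·0.6056 + 0.7167·36.0000] = 24.2725; exercise value = 25.0000 > continuation, so V_0 = 25.0000 (exercise)

$25.00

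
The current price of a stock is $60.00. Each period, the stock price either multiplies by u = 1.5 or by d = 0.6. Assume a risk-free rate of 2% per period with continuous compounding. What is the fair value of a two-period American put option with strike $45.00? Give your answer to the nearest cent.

Risk-neutral probability p = (e^0.02 − 0.6)/(1.5 − 0.6) = 0.4202/0.9000 = 0.4669
Terminal stock prices: S_uu = 135, S_ud = 54, S_dd = 21.6
Terminal payoffs (K − S): max(-90, 0) = 0, max(-9, 0) = 0, max(23.4, 0) = 23.4
Node u (S = 90): continuation = e^(−0.02)·[0.4669·0.0000 + 0.5331·0.0000] = 0.0000; exercise value = 0.0000 ≤ continuation, so V_u = 0.0000
Node d (S = 36): continuation = e^(−0.02)·[0.4669·0.0000 + 0.5331·23.4000] = 12.2277; exercise value = 9.0000 ≤ continuation, so V_d = 12.2277
Node 0 (S = 60): continuation = e^(−0.02)·[0.4669·0.0000 + 0.5331·12.2277] = 6.3897; exercise value = 0.0000 ≤ continuation, so V_0 = 6.3897

$6.39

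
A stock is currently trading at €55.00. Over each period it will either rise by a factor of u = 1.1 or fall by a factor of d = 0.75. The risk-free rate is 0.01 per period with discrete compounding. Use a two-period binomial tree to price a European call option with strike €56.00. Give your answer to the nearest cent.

€5.71

Risk-neutral probability p = (1 + 0.01 − 0.75)/(1.1 − 0.75) = 0.2600/0.3500 = 0.7429
Terminal stock prices: S_uu = 66.55, S_ud = 45.38, S_dd = 30.94
Terminal payoffs (S − K): max(10.55, 0) = 10.55, max(-10.62, 0) = 0, max(-25.06, 0) = 0
Node u (S = 60.5): V_u = 1/1.01·[0.7429·10.5500 + 0.2571·0.0000] = 7.7595
Node d (S = 41.25): V_d = 1/1.01·[0.7429·0.0000 + 0.2571·0.0000] = 0.0000
Node 0 (S = 55): V_0 = 1/1.01·[0.7429·7.7595 + 0.2571·0.0000] = 5.7072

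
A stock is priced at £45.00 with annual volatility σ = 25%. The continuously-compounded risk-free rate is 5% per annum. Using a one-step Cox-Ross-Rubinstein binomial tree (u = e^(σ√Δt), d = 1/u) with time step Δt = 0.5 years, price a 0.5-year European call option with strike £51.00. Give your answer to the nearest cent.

£1.39

CRR parameters: u = e^(σ√Δt) = e^(0.25·√0.5) = 1.1934, d = 1/u = 0.8380
Per-period rate: rΔt = 0.05·0.5 = 0.025, so R = e^0.025 = 1.0253
Risk-neutral probability p = (e^0.025 − 0.8380)/(1.1934 − 0.8380) = 0.1873/0.3554 = 0.5272
Terminal stock prices: S_u = 53.7, S_d = 37.71
Terminal payoffs (S − K): max(2.701, 0) = 2.701, max(-13.29, 0) = 0
Node 0 (S = 45): V_0 = e^(−0.025)·[0.5272·2.7014 + 0.4728·0.0000] = 1.3889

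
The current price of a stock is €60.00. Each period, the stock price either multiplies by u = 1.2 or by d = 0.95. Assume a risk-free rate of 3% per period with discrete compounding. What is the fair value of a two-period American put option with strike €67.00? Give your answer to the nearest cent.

€7.00

Risk-neutral probability p = (1 + 0.03 − 0.95)/(1.2 − 0.95) = 0.0800/0.2500 = 0.3200
Terminal stock prices: S_uu = 86.4, S_ud = 68.4, S_dd = 54.15
Terminal payoffs (K − S): max(-19.4, 0) = 0, max(-1.4, 0) = 0, max(12.85, 0) = 12.85
Node u (S = 72): continuation = 1/1.03·[0.3200·0.0000 + 0.6800·0.0000] = 0.0000; exercise value = 0.0000 ≤ continuation, so V_u = 0.0000
Node d (S = 57): continuation = 1/1.03·[0.3200·0.0000 + 0.6800·12.8500] = 8.4835; exercise value = 10.0000 > continuation, so V_d = 10.0000 (exercise)
Node 0 (S = 60): continuation = 1/1.03·[0.3200·0.0000 + 0.6800·10.0000] = 6.6019; exercise value = 7.0000 > continuation, so V_0 = 7.0000 (exercise)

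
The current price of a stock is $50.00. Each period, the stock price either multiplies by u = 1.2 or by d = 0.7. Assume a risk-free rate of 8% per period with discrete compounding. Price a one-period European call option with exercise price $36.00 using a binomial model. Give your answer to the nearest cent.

$16.89

Risk-neutral probability p = (1 + 0.08 − 0.7)/(1.2 − 0.7) = 0.3800/0.5000 = 0.7600
Terminal stock prices: S_u = 60, S_d = 35
Terminal payoffs (S − K): max(24, 0) = 24, max(-1, 0) = 0
Node 0 (S = 50): V_0 = 1/1.08·[0.7600·24.0000 + 0.2400·0.0000] = 16.8889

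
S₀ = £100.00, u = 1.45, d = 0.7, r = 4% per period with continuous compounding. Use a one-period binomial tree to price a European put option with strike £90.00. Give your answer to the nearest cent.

£10.48

Risk-neutral probability p = (e^0.04 − 0.7)/(1.45 − 0.7) = 0.3408/0.7500 = 0.4544
Terminal stock prices: S_u = 145, S_d = 70
Terminal payoffs (K − S): max(-55, 0) = 0, max(20, 0) = 20
Node 0 (S = 100): V_0 = e^(−0.04)·[0.4544·0.0000 + 0.5456·20.0000] = 10.4839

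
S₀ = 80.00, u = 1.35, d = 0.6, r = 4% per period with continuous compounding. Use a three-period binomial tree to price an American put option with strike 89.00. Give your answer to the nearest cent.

Risk-neutral probability p = (e^0.04 − 0.6)/(1.35 − 0.6) = 0.4408/0.7500 = 0.5877
Terminal stock prices: S_uuu = 196.8, S_uud = 87.48, S_udd = 38.88, S_ddd = 17.28
Terminal payoffs (K − S): max(-107.8, 0) = 0, max(1.52, 0) = 1.52, max(50.12, 0) = 50.12, max(71.72, 0) = 71.72
Node uu (S = 145.8): continuation = e^(−0.04)·[0.5877·0.0000 + 0.4123·1.5200] = 0.6021; exercise value = 0.0000 ≤ continuation, so V_uu = 0.6021
Node ud (S = 64.8): continuation = e^(−0.04)·[0.5877·1.5200 + 0.4123·50.1200] = 20.7103; exercise value = 24.2000 > continuation, so V_ud = 24.2000 (exercise)
Node dd (S = 28.8): continuation = e^(−0.04)·[0.5877·50.1200 + 0.4123·71.7200] = 56.7103; exercise value = 60.2000 > continuation, so V_dd = 60.2000 (exercise)
Node u (S = 108): continuation = e^(−0.04)·[0.5877·0.6021 + 0.4123·24.2000] = 9.9253; exercise value = 0.0000 ≤ continuation, so V_u = 9.9253
Node d (S = 48): continuation = e^(−0.04)·[0.5877·24.2000 + 0.4123·60.2000] = 37.5103; exercise value = 41.0000 > continuation, so V_d = 41.0000 (exercise)
Node 0 (S = 80): continuation = e^(−0.04)·[0.5877·9.9253 + 0.4123·41.0000] = 21.8444; exercise value = 9.0000 ≤ continuation, so V_0 = 21.8444

21.84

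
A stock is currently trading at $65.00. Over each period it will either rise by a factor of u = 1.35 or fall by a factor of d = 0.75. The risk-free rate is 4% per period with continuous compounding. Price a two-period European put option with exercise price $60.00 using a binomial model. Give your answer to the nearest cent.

$5.75

Risk-neutral probability p = (e^0.04 − 0.75)/(1.35 − 0.75) = 0.2908/0.6000 = 0.4847
Terminal stock prices: S_uu = 118.5, S_ud = 65.81, S_dd = 36.56
Terminal payoffs (K − S): max(-58.46, 0) = 0, max(-5.812, 0) = 0, max(23.44, 0) = 23.44
Node u (S = 87.75): V_u = e^(−0.04)·[0.4847·0.0000 + 0.5153·0.0000] = 0.0000
Node d (S = 48.75): V_d = e^(−0.04)·[0.4847·0.0000 + 0.5153·23.4375] = 11.6041
Node 0 (S = 65): V_0 = e^(−0.04)·[0.4847·0.0000 + 0.5153·11.6041] = 5.7453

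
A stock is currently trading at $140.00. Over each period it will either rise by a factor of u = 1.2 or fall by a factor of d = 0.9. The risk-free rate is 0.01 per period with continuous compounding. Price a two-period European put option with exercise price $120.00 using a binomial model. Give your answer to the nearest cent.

$2.59

Risk-neutral probability p = (e^0.01 − 0.9)/(1.2 − 0.9) = 0.1101/0.3000 = 0.3668
Terminal stock prices: S_uu = 201.6, S_ud = 151.2, S_dd = 113.4
Terminal payoffs (K − S): max(-81.6, 0) = 0, max(-31.2, 0) = 0, max(6.6, 0) = 6.6
Node u (S = 168): V_u = e^(−0.01)·[0.3668·0.0000 + 0.6332·0.0000] = 0.0000
Node d (S = 126): V_d = e^(−0.01)·[0.3668·0.0000 + 0.6332·6.6000] = 4.1373
Node 0 (S = 140): V_0 = e^(−0.01)·[0.3668·0.0000 + 0.6332·4.1373] = 2.5935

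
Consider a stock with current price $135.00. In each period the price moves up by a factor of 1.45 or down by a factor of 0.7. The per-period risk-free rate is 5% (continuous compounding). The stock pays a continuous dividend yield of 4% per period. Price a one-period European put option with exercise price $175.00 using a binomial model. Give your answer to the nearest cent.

$44.92

Per-period risk-free factor R = e^0.05 = 1.0513; dividend-adjusted growth = e^(0.05−0.04) = 1.0101.
Risk-neutral probability p = (1.0101 − 0.7)/(1.45 − 0.7) = 0.3101/0.7500 = 0.4134
Terminal stock prices: S_u = 195.8, S_d = 94.5
Terminal payoffs (K − S): max(-20.75, 0) = 0, max(80.5, 0) = 80.5
Node 0 (S = 135): V_0 = e^(−0.05)·[0.4134·0.0000 + 0.5866·80.5000] = 44.9183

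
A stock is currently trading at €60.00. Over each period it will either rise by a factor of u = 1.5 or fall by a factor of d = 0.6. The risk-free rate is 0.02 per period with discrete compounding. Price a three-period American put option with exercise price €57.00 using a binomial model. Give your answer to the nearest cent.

Risk-neutral probability p = (1 + 0.02 − 0.6)/(1.5 − 0.6) = 0.4200/0.9000 = 0.4667
Terminal stock prices: S_uuu = 202.5, S_uud = 81, S_udd = 32.4, S_ddd = 12.96
Terminal payoffs (K − S): max(-145.5, 0) = 0, max(-24, 0) = 0, max(24.6, 0) = 24.6, max(44.04, 0) = 44.04
Node uu (S = 135): continuation = 1/1.02·[0.4667·0.0000 + 0.5333·0.0000] = 0.0000; exercise value = 0.0000 ≤ continuation, so V_uu = 0.0000
Node ud (S = 54): continuation = 1/1.02·[0.4667·0.0000 + 0.5333·24.6000] = 12.8627; exercise value = 3.0000 ≤ continuation, so V_ud = 12.8627
Node dd (S = 21.6): continuation = 1/1.02·[0.4667·24.6000 + 0.5333·44.0400] = 34.2824; exercise value = 35.4000 > continuation, so V_dd = 35.4000 (exercise)
Node u (S = 90): continuation = 1/1.02·[0.4667·0.0000 + 0.5333·12.8627] = 6.7256; exercise value = 0.0000 ≤ continuation, so V_u = 6.7256
Node d (S = 36): continuation = 1/1.02·[0.4667·12.8627 + 0.5333·35.4000] = 24.3947; exercise value = 21.0000 ≤ continuation, so V_d = 24.3947
Node 0 (S = 60): continuation = 1/1.02·[0.4667·6.7256 + 0.5333·24.3947] = 15.8325; exercise value = 0.0000 ≤ continuation, so V_0 = 15.8325

€15.83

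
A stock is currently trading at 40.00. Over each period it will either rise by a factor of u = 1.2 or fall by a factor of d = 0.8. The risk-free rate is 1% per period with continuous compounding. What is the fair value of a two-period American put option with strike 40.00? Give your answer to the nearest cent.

4.15

Risk-neutral probability p = (e^0.01 − 0.8)/(1.2 − 0.8) = 0.2101/0.4000 = 0.5251
Terminal stock prices: S_uu = 57.6, S_ud = 38.4, S_dd = 25.6
Terminal payoffs (K − S): max(-17.6, 0) = 0, max(1.6, 0) = 1.6, max(14.4, 0) = 14.4
Node u (S = 48): continuation = e^(−0.01)·[0.5251·0.0000 + 0.4749·1.6000] = 0.7522; exercise value = 0.0000 ≤ continuation, so V_u = 0.7522
Node d (S = 32): continuation = e^(−0.01)·[0.5251·1.6000 + 0.4749·14.4000] = 7.6020; exercise value = 8.0000 > continuation, so V_d = 8.0000 (exercise)
Node 0 (S = 40): continuation = e^(−0.01)·[0.5251·0.7522 + 0.4749·8.0000] = 4.1523; exercise value = 0.0000 ≤ continuation, so V_0 = 4.1523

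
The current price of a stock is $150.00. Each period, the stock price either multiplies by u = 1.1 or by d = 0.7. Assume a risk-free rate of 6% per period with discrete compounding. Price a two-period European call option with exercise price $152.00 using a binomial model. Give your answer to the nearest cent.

Risk-neutral probability p = (1 + 0.06 − 0.7)/(1.1 − 0.7) = 0.3600/0.4000 = 0.9000
Terminal stock prices: S_uu = 181.5, S_ud = 115.5, S_dd = 73.5
Terminal payoffs (S − K): max(29.5, 0) = 29.5, max(-36.5, 0) = 0, max(-78.5, 0) = 0
Node u (S = 165): V_u = 1/1.06·[0.9000·29.5000 + 0.1000·0.0000] = 25.0472
Node d (S = 105): V_d = 1/1.06·[0.9000·0.0000 + 0.1000·0.0000] = 0.0000
Node 0 (S = 150): V_0 = 1/1.06·[0.9000·25.0472 + 0.1000·0.0000] = 21.2665

$21.27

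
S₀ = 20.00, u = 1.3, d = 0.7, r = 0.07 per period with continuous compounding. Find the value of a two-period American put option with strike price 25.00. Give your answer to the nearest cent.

5.28

Risk-neutral probability p = (e^0.07 − 0.7)/(1.3 − 0.7) = 0.3725/0.6000 = 0.6208
Terminal stock prices: S_uu = 33.8, S_ud = 18.2, S_dd = 9.8
Terminal payoffs (K − S): max(-8.8, 0) = 0, max(6.8, 0) = 6.8, max(15.2, 0) = 15.2
Node u (S = 26): continuation = e^(−0.07)·[0.6208·0.0000 + 0.3792·6.8000] = 2.4039; exercise value = 0.0000 ≤ continuation, so V_u = 2.4039
Node d (S = 14): continuation = e^(−0.07)·[0.6208·6.8000 + 0.3792·15.2000] = 9.3098; exercise value = 11.0000 > continuation, so V_d = 11.0000 (exercise)
Node 0 (S = 20): continuation = e^(−0.07)·[0.6208·2.4039 + 0.3792·11.0000] = 5.2803; exercise value = 5.0000 ≤ continuation, so V_0 = 5.2803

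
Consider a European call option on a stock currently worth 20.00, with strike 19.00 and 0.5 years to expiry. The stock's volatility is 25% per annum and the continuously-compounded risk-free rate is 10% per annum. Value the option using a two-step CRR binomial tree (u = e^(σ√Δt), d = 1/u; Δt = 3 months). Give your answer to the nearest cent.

2.53

CRR parameters: u = e^(σ√Δt) = e^(0.25·√0.25) = 1.1331, d = 1/u = 0.8825
Per-period rate: rΔt = 0.1·0.25 = 0.025, so R = e^0.025 = 1.0253
Risk-neutral probability p = (e^0.025 − 0.8825)/(1.1331 − 0.8825) = 0.1428/0.2507 = 0.5698
Terminal stock prices: S_uu = 25.68, S_ud = 20, S_dd = 15.58
Terminal payoffs (S − K): max(6.681, 0) = 6.681, max(1, 0) = 1, max(-3.424, 0) = 0
Node u (S = 22.66): V_u = e^(−0.025)·[0.5698·6.6805 + 0.4302·1.0000] = 4.1321
Node d (S = 17.65): V_d = e^(−0.025)·[0.5698·1.0000 + 0.4302·0.0000] = 0.5557
Node 0 (S = 20): V_0 = e^(−0.025)·[0.5698·4.1321 + 0.4302·0.5557] = 2.5295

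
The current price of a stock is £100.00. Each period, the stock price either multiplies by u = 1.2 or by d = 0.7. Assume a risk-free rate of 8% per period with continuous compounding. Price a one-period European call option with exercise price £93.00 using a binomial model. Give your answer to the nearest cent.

Risk-neutral probability p = (e^0.08 − 0.7)/(1.2 − 0.7) = 0.3833/0.5000 = 0.7666
Terminal stock prices: S_u = 120, S_d = 70
Terminal payoffs (S − K): max(27, 0) = 27, max(-23, 0) = 0
Node 0 (S = 100): V_0 = e^(−0.08)·[0.7666·27.0000 + 0.2334·0.0000] = 19.1062

£19.11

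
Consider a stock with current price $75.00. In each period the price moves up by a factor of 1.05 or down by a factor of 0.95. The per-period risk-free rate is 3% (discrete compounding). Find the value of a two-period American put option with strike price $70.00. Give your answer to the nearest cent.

$0.09

Risk-neutral probability p = (1 + 0.03 − 0.95)/(1.05 − 0.95) = 0.0800/0.1000 = 0.8000
Terminal stock prices: S_uu = 82.69, S_ud = 74.81, S_dd = 67.69
Terminal payoffs (K − S): max(-12.69, 0) = 0, max(-4.812, 0) = 0, max(2.312, 0) = 2.312
Node u (S = 78.75): continuation = 1/1.03·[0.8000·0.0000 + 0.2000·0.0000] = 0.0000; exercise value = 0.0000 ≤ continuation, so V_u = 0.0000
Node d (S = 71.25): continuation = 1/1.03·[0.8000·0.0000 + 0.2000·2.3125] = 0.4490; exercise value = 0.0000 ≤ continuation, so V_d = 0.4490
Node 0 (S = 75): continuation = 1/1.03·[0.8000·0.0000 + 0.2000·0.4490] = 0.0872; exercise value = 0.0000 ≤ continuation, so V_0 = 0.0872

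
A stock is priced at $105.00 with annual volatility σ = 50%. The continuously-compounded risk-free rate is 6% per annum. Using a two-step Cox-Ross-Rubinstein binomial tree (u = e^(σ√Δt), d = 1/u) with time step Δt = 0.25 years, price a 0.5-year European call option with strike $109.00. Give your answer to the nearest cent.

CRR parameters: u = e^(σ√Δt) = e^(0.5·√0.25) = 1.2840, d = 1/u = 0.7788
Per-period rate: rΔt = 0.06·0.25 = 0.015, so R = e^0.015 = 1.0151
Risk-neutral probability p = (e^0.015 − 0.7788)/(1.2840 − 0.7788) = 0.2363/0.5052 = 0.4677
Terminal stock prices: S_uu = 173.1, S_ud = 105, S_dd = 63.69
Terminal payoffs (S − K): max(64.12, 0) = 64.12, max(-4, 0) = 0, max(-45.31, 0) = 0
Node u (S = 134.8): V_u = e^(−0.015)·[0.4677·64.1157 + 0.5323·0.0000] = 29.5428
Node d (S = 81.77): V_d = e^(−0.015)·[0.4677·0.0000 + 0.5323·0.0000] = 0.0000
Node 0 (S = 105): V_0 = e^(−0.015)·[0.4677·29.5428 + 0.5323·0.0000] = 13.6125

$13.61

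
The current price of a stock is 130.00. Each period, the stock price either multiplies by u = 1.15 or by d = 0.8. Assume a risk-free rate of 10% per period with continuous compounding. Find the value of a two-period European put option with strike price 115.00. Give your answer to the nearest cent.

0.43

Risk-neutral probability p = (e^0.1 − 0.8)/(1.15 − 0.8) = 0.3052/0.3500 = 0.8719
Terminal stock prices: S_uu = 171.9, S_ud = 119.6, S_dd = 83.2
Terminal payoffs (K − S): max(-56.92, 0) = 0, max(-4.6, 0) = 0, max(31.8, 0) = 31.8
Node u (S = 149.5): V_u = e^(−0.1)·[0.8719·0.0000 + 0.1281·0.0000] = 0.0000
Node d (S = 104): V_d = e^(−0.1)·[0.8719·0.0000 + 0.1281·31.8000] = 3.6854
Node 0 (S = 130): V_0 = e^(−0.1)·[0.8719·0.0000 + 0.1281·3.6854] = 0.4271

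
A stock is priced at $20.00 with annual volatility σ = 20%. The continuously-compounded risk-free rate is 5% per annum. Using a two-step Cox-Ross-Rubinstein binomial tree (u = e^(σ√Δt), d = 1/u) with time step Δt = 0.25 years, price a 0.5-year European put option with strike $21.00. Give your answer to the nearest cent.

$1.45

CRR parameters: u = e^(σ√Δt) = e^(0.2·√0.25) = 1.1052, d = 1/u = 0.9048
Per-period rate: rΔt = 0.05·0.25 = 0.0125, so R = e^0.0125 = 1.0126
Risk-neutral probability p = (e^0.0125 − 0.9048)/(1.1052 − 0.9048) = 0.1077/0.2003 = 0.5378
Terminal stock prices: S_uu = 24.43, S_ud = 20, S_dd = 16.37
Terminal payoffs (K − S): max(-3.428, 0) = 0, max(1, 0) = 1, max(4.625, 0) = 4.625
Node u (S = 22.1): V_u = e^(−0.0125)·[0.5378·0.0000 + 0.4622·1.0000] = 0.4565
Node d (S = 18.1): V_d = e^(−0.0125)·[0.5378·1.0000 + 0.4622·4.6254] = 2.6424
Node 0 (S = 20): V_0 = e^(−0.0125)·[0.5378·0.4565 + 0.4622·2.6424] = 1.4486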